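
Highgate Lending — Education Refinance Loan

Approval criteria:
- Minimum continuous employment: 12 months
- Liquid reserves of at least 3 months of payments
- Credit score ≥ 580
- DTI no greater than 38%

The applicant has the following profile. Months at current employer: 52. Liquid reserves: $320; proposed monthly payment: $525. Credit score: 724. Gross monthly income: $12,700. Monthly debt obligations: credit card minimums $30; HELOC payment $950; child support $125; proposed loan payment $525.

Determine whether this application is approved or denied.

Employment 52 ≥ 12 months
Reserves: 320 ÷ 525 = 0.6 months (below 3-month minimum)
Credit score 724 ≥ 580 (meets)
Total monthly debts = (30 + 950 + 125 + 525) = 1,630. DTI = 1,630/12,700 = 12.8% ≤ 38%
Fails on reserves.

Denied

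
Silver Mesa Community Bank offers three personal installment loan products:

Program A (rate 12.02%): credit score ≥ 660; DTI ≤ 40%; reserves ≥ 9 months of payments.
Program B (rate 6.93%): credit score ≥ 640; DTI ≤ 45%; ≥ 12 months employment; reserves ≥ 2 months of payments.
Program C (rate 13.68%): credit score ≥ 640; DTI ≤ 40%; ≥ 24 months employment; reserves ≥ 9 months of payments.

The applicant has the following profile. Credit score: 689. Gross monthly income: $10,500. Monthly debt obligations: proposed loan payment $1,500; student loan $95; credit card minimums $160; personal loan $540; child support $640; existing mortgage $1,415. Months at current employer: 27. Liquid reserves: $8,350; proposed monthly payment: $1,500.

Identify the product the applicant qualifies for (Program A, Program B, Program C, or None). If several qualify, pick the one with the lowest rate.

Total debts = (1,500 + 95 + 160 + 540 + 640 + 1,415) = 4,350; DTI = 4,350/10,500 = 41.4%.
Reserves = 8,350/1,500 = 5.6 months.
Program A: score 689 ≥ 660; DTI 41.4% > 40%; reserves 5.6 < 9 mo → does not qualify.
Program B: score 689 ≥ 640; DTI 41.4% ≤ 45%; employment 27 ≥ 12 mo; reserves 5.6 ≥ 2 mo → qualifies.
Program C: score 689 ≥ 640; DTI 41.4% > 40%; employment 27 ≥ 24 mo; reserves 5.6 < 9 mo → does not qualify.

Program B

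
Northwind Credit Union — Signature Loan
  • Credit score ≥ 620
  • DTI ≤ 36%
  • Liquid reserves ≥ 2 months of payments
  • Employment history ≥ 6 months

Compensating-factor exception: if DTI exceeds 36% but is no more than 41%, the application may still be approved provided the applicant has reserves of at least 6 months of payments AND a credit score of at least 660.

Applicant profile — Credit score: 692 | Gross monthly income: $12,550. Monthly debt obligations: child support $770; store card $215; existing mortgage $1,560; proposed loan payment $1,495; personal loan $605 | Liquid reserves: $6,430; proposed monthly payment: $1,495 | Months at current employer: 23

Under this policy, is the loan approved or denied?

Credit score 692 ≥ 620 (meets base)
Total debts = (770 + 215 + 1,560 + 1,495 + 605) = 4,645. DTI = 4,645/12,550 = 37% > 36% — standard DTI limit exceeded.
Reserves = 6,430/1,495 = 4.3 months ≥ 2
Employment 23 ≥ 6 months
DTI 37% is within the 36%–41% exception band; checking compensating factors.
Override check — reserves: 4.3 mo (short of 6); score: 692 (ok).
Compensating-factor requirement not fully met.

Denied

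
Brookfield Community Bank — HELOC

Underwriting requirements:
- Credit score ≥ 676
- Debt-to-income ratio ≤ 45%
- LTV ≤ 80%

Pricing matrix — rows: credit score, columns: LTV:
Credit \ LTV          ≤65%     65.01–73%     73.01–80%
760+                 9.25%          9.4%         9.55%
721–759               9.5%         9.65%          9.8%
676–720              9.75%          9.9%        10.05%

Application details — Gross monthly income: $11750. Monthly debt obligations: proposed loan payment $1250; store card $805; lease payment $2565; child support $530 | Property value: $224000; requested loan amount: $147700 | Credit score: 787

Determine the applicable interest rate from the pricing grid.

Credit score 787 ≥ 676; Total monthly debts = (1,250 + 805 + 2,565 + 530) = 5,150. Debt-to-income = 5,150/11,750 = 43.8% — meets 45% limit
LTV: 147,700 ÷ 224,000 = 65.9%, within 80% cap
Row: 787 falls in 760+. Column: 65.9% falls in 65.01–73%. Rate = 9.4%.

9.4%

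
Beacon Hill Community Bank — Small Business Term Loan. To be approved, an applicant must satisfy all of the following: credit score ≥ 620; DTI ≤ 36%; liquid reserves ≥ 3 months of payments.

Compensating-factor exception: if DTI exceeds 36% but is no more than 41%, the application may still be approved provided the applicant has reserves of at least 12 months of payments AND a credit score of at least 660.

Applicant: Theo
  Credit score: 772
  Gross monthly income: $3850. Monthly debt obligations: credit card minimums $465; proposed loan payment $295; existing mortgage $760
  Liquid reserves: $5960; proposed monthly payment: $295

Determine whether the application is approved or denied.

Approved

Credit score 772 ≥ 620 (meets base)
Total debts = (465 + 295 + 760) = 1,520. DTI: 1,520 ÷ 3,850 = 39.5%, over the 36% base limit.
Liquid reserves cover 5,960/295 = 20.2 months — ≥ 3 required
DTI 39.5% is within the 36%–41% exception band; checking compensating factors.
Reserves 20.2 ≥ 12 months; credit score 772 ≥ 660.
Both override conditions satisfied; DTI exception granted.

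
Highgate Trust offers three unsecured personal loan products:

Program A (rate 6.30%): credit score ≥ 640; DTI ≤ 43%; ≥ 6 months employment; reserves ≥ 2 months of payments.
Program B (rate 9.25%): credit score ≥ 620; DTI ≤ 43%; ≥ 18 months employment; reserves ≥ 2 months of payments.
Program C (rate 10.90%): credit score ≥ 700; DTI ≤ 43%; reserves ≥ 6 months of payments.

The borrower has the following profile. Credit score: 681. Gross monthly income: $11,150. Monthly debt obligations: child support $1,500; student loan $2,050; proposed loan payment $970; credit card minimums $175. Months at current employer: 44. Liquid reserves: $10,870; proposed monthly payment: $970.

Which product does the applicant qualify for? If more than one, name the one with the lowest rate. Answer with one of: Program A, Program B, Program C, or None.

Total debts = (1,500 + 2,050 + 970 + 175) = 4,695; DTI = 4,695/11,150 = 42.1%.
Reserves = 10,870/970 = 11.2 months.
Program A: score 681 ≥ 640; DTI 42.1% ≤ 43%; employment 44 ≥ 6 mo; reserves 11.2 ≥ 2 mo → qualifies.
Program B: score 681 ≥ 620; DTI 42.1% ≤ 43%; employment 44 ≥ 18 mo; reserves 11.2 ≥ 2 mo → qualifies.
Program C: score 681 < 700; DTI 42.1% ≤ 43%; reserves 11.2 ≥ 6 mo → does not qualify.
Qualifying: Program A, Program B. Lowest rate is 6.30% → Program A.

Program A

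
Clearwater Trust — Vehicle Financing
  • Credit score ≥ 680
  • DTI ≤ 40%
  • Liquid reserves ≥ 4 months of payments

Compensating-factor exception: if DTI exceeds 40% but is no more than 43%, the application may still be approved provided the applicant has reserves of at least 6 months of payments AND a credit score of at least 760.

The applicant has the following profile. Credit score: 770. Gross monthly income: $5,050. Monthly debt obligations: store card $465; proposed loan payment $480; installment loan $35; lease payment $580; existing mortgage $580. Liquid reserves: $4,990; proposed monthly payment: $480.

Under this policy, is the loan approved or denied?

Approved

Credit score 770 ≥ 680 (meets base)
Total debts = (465 + 480 + 35 + 580 + 580) = 2,140. DTI: 2,140 ÷ 5,050 = 42.4%, over the 40% base limit.
Reserves: 4,990 ÷ 480 = 10.4 months (meets 4-month minimum)
42.4% falls in the override range (40%–43%), so the compensating-factor test applies.
Reserves 10.4 ≥ 6 months; credit score 770 ≥ 760.
Both compensating conditions met → exception applies.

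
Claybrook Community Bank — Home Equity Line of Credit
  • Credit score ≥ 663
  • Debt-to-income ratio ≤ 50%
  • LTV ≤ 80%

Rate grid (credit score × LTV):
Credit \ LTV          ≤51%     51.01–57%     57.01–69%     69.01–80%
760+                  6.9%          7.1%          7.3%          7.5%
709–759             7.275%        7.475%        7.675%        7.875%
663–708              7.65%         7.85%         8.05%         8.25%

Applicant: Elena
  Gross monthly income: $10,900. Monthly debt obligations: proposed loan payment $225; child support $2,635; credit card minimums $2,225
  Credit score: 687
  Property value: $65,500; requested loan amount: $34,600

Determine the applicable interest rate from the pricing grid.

7.85%

Credit score 687 ≥ 663; Total monthly debts = (225 + 2,635 + 2,225) = 5,085. Debt-to-income = 5,085/10,900 = 46.7% — meets 50% limit
LTV = 34,600/65,500 = 52.8% ≤ 80%
Score 687 is in the 663–708 band; LTV 52.8% is in the 51.01–57% band → 7.85%.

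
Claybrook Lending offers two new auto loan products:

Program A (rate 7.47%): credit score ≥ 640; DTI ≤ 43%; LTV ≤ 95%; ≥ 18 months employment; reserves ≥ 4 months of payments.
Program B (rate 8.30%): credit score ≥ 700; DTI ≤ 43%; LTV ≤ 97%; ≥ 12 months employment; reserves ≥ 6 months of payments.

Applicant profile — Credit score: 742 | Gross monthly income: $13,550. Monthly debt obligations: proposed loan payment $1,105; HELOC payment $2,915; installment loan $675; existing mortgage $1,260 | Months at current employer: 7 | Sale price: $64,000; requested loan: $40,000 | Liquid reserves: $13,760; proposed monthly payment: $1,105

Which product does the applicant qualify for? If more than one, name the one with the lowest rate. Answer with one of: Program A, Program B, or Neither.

Neither

Total debts = (1,105 + 2,915 + 675 + 1,260) = 5,955; DTI = 5,955/13,550 = 43.9%.
LTV = 40,000/64,000 = 62.5%.
Reserves = 13,760/1,105 = 12.5 months.
Program A: score 742 ≥ 640; DTI 43.9% > 43%; LTV 62.5% ≤ 95%; employment 7 < 18 mo; reserves 12.5 ≥ 4 mo → does not qualify.
Program B: score 742 ≥ 700; DTI 43.9% > 43%; LTV 62.5% ≤ 97%; employment 7 < 12 mo; reserves 12.5 ≥ 6 mo → does not qualify.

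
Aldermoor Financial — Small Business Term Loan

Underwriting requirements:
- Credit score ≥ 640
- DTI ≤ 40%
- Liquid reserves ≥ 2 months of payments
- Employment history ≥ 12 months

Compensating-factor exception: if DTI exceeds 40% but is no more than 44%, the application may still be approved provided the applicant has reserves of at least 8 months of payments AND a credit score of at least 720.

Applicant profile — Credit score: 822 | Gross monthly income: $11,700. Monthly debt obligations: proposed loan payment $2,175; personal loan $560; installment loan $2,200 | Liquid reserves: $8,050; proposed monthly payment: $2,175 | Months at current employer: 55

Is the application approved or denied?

Credit score 822 ≥ 640 (meets base)
Total debts = (2,175 + 560 + 2,200) = 4,935. DTI = 4,935/11,700 = 42.2% > 40% — standard DTI limit exceeded.
Liquid reserves cover 8,050/2,175 = 3.7 months — ≥ 2 required
Employment 55 ≥ 12 months
42.2% falls in the override range (40%–44%), so the compensating-factor test applies.
Override check — reserves: 3.7 mo (short of 8); score: 822 (ok).
Compensating-factor requirement not fully met.

Denied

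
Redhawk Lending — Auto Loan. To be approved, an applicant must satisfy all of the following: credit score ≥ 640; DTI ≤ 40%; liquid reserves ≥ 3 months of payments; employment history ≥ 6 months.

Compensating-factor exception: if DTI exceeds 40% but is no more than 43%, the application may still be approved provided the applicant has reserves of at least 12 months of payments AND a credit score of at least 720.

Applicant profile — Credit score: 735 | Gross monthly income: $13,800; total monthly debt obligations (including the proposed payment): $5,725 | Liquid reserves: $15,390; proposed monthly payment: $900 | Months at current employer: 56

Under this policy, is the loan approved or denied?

Approved

Credit score 735 ≥ 640 (meets base)
DTI: 5,725 ÷ 13,800 = 41.5%, over the 40% base limit.
Reserves = 15,390/900 = 17.1 months ≥ 3
Employment 56 ≥ 6 months
41.5% falls in the override range (40%–43%), so the compensating-factor test applies.
Override check — reserves: 17.1 mo (ok); score: 735 (ok).
Both compensating conditions met → exception applies.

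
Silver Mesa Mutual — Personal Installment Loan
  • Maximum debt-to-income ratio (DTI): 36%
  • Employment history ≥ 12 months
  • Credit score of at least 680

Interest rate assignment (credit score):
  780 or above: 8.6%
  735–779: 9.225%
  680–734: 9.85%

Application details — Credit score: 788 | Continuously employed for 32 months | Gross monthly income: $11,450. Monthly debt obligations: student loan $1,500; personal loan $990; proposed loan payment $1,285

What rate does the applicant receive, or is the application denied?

Approved at 8.6%

Credit score 788 ≥ 680 (meets minimum)
Employment 32 ≥ 12 months
Total monthly debts = (1,500 + 990 + 1,285) = 3,775. DTI = 3,775/11,450 = 33% ≤ 36%
All requirements met. Score 788 falls in the 780 or above tier → 8.6%.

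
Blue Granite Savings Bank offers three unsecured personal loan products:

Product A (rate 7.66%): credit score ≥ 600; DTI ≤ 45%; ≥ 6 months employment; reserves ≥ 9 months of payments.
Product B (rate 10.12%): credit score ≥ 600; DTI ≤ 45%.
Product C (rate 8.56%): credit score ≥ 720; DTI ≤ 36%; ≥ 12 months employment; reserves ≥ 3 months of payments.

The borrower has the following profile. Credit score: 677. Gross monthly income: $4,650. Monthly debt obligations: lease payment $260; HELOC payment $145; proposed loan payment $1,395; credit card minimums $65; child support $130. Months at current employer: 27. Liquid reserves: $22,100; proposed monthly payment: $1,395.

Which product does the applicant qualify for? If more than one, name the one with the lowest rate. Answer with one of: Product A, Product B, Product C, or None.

Product A

Total debts = (260 + 145 + 1,395 + 65 + 130) = 1,995; DTI = 1,995/4,650 = 42.9%.
Reserves = 22,100/1,395 = 15.8 months.
Product A: score 677 ≥ 600; DTI 42.9% ≤ 45%; employment 27 ≥ 6 mo; reserves 15.8 ≥ 9 mo → qualifies.
Product B: score 677 ≥ 600; DTI 42.9% ≤ 45% → qualifies.
Product C: score 677 < 720; DTI 42.9% > 36%; employment 27 ≥ 12 mo; reserves 15.8 ≥ 3 mo → does not qualify.
Qualifying: Product A, Product B. Lowest rate is 7.66% → Product A.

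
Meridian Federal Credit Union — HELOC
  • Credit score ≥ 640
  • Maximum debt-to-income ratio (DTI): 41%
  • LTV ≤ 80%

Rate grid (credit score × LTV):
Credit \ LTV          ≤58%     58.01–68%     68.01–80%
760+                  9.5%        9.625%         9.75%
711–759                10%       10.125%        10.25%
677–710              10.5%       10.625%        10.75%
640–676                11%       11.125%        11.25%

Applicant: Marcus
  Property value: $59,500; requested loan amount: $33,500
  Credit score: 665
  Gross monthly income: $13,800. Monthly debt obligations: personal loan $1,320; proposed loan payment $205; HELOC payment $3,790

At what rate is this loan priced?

11%

Credit score 665 ≥ 640; Total monthly debts = (1,320 + 205 + 3,790) = 5,315. DTI: 5,315 ÷ 13,800 = 38.5%, within the 41% cap
Loan-to-value = 33,500/59,500 = 56.3% — pass (80% max)
Row: 665 falls in 640–676. Column: 56.3% falls in ≤58%. Rate = 11%.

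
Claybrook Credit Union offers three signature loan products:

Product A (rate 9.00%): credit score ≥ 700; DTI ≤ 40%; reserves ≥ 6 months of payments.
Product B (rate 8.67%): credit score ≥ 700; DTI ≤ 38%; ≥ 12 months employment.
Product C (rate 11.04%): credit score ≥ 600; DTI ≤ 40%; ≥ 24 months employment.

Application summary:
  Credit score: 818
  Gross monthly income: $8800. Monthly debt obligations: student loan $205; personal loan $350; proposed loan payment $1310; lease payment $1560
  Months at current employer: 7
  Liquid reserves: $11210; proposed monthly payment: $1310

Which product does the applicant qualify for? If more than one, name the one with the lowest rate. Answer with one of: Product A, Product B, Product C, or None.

Total debts = (205 + 350 + 1,310 + 1,560) = 3,425; DTI = 3,425/8,800 = 38.9%.
Reserves = 11,210/1,310 = 8.6 months.
Product A: score 818 ≥ 700; DTI 38.9% ≤ 40%; reserves 8.6 ≥ 6 mo → qualifies.
Product B: score 818 ≥ 700; DTI 38.9% > 38%; employment 7 < 12 mo → does not qualify.
Product C: score 818 ≥ 600; DTI 38.9% ≤ 40%; employment 7 < 24 mo → does not qualify.

Product A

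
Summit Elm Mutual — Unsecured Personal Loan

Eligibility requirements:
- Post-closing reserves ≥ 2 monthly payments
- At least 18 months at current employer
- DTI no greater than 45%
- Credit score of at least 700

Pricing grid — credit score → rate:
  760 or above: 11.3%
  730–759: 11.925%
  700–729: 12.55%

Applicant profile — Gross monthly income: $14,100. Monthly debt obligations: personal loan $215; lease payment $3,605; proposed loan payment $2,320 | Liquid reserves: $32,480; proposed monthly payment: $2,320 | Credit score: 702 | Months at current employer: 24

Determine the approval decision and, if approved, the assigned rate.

Approved at 12.55%

Credit score 702 ≥ 700 (meets minimum)
Total monthly debts = (215 + 3,605 + 2,320) = 6,140. DTI = 6,140/14,100 = 43.5% ≤ 45%
Liquid reserves cover 32,480/2,320 = 14.0 months — ≥ 2 required
Employment 24 ≥ 18 months
All requirements met. Score 702 falls in the 700–729 tier → 12.55%.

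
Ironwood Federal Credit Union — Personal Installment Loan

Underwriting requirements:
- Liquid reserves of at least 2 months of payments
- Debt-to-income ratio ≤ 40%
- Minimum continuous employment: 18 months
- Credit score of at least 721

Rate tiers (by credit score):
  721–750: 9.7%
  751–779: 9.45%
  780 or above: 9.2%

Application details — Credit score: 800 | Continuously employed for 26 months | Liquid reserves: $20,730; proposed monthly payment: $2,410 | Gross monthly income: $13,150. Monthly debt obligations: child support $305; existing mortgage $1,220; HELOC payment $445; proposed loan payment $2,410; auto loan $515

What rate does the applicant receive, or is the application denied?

Approved at 9.2%

Credit score 800 ≥ 721 (meets minimum)
Total monthly debts = (305 + 1,220 + 445 + 2,410 + 515) = 4,895. DTI: 4,895 ÷ 13,150 = 37.2%, within the 40% cap
Reserves = 20,730/2,410 = 8.6 months ≥ 2
Employment 26 ≥ 18 months
All requirements met. Score 800 falls in the 780 or above tier → 9.2%.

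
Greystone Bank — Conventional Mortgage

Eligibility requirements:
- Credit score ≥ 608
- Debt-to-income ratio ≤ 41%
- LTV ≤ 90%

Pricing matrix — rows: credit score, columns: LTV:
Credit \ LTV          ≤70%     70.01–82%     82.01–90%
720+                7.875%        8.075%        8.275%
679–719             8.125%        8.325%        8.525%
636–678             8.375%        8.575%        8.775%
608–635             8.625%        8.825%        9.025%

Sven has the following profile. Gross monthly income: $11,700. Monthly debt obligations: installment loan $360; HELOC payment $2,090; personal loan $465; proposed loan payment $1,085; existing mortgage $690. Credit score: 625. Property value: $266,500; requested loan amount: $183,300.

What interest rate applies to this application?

Credit score 625 ≥ 608; Total monthly debts = (360 + 2,090 + 465 + 1,085 + 690) = 4,690. DTI: 4,690 ÷ 11,700 = 40.1%, within the 41% cap
LTV = 183,300/266,500 = 68.8% ≤ 90%
Row: 625 falls in 608–635. Column: 68.8% falls in ≤70%. Rate = 8.625%.

8.625%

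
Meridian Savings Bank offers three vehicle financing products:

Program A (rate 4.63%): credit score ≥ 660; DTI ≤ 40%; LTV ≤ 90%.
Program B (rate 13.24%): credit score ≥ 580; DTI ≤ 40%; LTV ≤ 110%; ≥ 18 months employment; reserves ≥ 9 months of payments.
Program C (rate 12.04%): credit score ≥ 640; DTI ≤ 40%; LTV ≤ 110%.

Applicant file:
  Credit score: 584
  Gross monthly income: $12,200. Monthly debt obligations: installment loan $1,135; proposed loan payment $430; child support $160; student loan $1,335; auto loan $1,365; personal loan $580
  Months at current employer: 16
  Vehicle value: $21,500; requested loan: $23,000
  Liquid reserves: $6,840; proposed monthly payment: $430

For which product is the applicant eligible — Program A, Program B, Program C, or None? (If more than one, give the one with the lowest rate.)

Total debts = (1,135 + 430 + 160 + 1,335 + 1,365 + 580) = 5,005; DTI = 5,005/12,200 = 41%.
LTV = 23,000/21,500 = 107%.
Reserves = 6,840/430 = 15.9 months.
Program A: score 584 < 660; DTI 41% > 40%; LTV 107% > 90% → does not qualify.
Program B: score 584 ≥ 580; DTI 41% > 40%; LTV 107% ≤ 110%; employment 16 < 18 mo; reserves 15.9 ≥ 9 mo → does not qualify.
Program C: score 584 < 640; DTI 41% > 40%; LTV 107% ≤ 110% → does not qualify.

None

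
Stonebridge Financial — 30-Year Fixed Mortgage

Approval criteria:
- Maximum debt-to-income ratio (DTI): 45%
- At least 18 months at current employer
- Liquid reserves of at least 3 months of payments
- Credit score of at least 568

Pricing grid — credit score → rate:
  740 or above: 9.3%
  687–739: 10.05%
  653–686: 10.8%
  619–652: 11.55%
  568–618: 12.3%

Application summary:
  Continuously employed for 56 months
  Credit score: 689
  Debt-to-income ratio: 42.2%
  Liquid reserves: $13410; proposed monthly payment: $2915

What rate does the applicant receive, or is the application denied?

Approved at 10.05%

Credit score 689 ≥ 568 (meets minimum)
Employment 56 ≥ 18 months
Debt-to-income 42.2% vs 45% cap — pass
Reserves = 13,410/2,915 = 4.6 months ≥ 3
All requirements met. Score 689 falls in the 687–739 tier → 10.05%.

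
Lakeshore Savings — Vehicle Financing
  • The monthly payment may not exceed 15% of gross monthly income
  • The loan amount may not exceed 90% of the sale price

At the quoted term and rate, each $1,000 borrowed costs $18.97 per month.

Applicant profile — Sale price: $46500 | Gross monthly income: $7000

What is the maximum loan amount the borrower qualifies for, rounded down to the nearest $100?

Payment cap: 15% × $7,000 = $1,050/month.
At $18.97 per $1,000, that supports 1,050/18.97 × 1,000 ≈ $55,350 → $55,300.
LTV cap: 90% × $46,500 = $41,850 → $41,800.
Binding constraint: loan-to-value.

$41,800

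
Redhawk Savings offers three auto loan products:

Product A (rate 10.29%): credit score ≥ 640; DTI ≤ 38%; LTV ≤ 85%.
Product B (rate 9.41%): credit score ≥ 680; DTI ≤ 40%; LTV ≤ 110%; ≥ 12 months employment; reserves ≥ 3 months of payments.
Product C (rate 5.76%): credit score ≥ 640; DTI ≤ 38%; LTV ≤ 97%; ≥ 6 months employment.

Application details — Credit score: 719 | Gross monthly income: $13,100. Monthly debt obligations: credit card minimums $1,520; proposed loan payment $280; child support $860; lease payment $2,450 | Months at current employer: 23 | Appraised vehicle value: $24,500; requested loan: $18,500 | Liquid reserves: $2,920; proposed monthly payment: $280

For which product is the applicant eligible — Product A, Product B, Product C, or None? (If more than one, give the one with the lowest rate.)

Total debts = (1,520 + 280 + 860 + 2,450) = 5,110; DTI = 5,110/13,100 = 39%.
LTV = 18,500/24,500 = 75.5%.
Reserves = 2,920/280 = 10.4 months.
Product A: score 719 ≥ 640; DTI 39% > 38%; LTV 75.5% ≤ 85% → does not qualify.
Product B: score 719 ≥ 680; DTI 39% ≤ 40%; LTV 75.5% ≤ 110%; employment 23 ≥ 12 mo; reserves 10.4 ≥ 3 mo → qualifies.
Product C: score 719 ≥ 640; DTI 39% > 38%; LTV 75.5% ≤ 97%; employment 23 ≥ 6 mo → does not qualify.

Product B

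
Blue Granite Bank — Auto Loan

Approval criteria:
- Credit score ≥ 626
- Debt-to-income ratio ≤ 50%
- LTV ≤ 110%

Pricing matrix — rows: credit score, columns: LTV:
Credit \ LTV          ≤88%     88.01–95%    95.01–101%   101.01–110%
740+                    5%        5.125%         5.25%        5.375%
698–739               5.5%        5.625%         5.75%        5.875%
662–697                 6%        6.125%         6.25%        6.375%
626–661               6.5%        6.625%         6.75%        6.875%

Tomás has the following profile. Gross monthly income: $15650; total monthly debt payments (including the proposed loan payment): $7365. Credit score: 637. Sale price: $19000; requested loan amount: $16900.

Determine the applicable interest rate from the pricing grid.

6.625%

Credit score 637 ≥ 626; DTI = 7,365/15,650 = 47.1% ≤ 50%
LTV: 16,900 ÷ 19,000 = 88.9%, within 110% cap
Row: 637 falls in 626–661. Column: 88.9% falls in 88.01–95%. Rate = 6.625%.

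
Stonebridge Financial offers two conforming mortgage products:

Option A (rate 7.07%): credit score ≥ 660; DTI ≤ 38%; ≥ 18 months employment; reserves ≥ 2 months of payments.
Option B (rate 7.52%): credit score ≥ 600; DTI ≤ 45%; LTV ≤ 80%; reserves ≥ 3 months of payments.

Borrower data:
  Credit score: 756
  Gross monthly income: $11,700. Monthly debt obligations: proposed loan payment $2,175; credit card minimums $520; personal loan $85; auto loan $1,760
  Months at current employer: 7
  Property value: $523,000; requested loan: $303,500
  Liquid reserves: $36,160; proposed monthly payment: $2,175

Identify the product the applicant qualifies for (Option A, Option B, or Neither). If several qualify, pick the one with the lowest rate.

Total debts = (2,175 + 520 + 85 + 1,760) = 4,540; DTI = 4,540/11,700 = 38.8%.
LTV = 303,500/523,000 = 58%.
Reserves = 36,160/2,175 = 16.6 months.
Option A: score 756 ≥ 660; DTI 38.8% > 38%; employment 7 < 18 mo; reserves 16.6 ≥ 2 mo → does not qualify.
Option B: score 756 ≥ 600; DTI 38.8% ≤ 45%; LTV 58% ≤ 80%; reserves 16.6 ≥ 3 mo → qualifies.

Option B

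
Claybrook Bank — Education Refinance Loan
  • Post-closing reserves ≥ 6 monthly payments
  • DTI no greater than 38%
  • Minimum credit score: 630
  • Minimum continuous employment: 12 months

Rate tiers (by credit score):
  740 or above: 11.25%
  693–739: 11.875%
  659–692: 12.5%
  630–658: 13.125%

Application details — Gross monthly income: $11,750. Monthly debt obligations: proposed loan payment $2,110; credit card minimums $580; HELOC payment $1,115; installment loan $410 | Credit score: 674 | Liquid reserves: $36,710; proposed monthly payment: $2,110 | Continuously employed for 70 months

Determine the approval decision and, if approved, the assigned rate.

Approved at 12.5%

Credit score 674 ≥ 630 (meets minimum)
Total monthly debts = (2,110 + 580 + 1,115 + 410) = 4,215. DTI: 4,215 ÷ 11,750 = 35.9%, within the 38% cap
Employment 70 ≥ 12 months
Liquid reserves cover 36,710/2,110 = 17.4 months — ≥ 6 required
All requirements met. Score 674 falls in the 659–692 tier → 12.5%.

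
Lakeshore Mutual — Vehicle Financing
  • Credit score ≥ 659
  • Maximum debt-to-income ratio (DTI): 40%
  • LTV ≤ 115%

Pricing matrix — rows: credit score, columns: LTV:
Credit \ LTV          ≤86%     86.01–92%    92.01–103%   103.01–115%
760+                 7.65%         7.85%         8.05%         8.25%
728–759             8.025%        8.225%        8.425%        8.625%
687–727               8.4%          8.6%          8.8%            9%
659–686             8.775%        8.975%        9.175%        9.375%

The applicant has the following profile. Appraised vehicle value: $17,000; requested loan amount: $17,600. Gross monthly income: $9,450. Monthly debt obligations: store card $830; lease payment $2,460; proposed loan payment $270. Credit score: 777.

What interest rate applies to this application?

8.25%

Credit score 777 ≥ 659; Total monthly debts = (830 + 2,460 + 270) = 3,560. DTI: 3,560 ÷ 9,450 = 37.7%, within the 40% cap
LTV: 17,600 ÷ 17,000 = 103.5%, within 115% cap
Row: 777 falls in 760+. Column: 103.5% falls in 103.01–115%. Rate = 8.25%.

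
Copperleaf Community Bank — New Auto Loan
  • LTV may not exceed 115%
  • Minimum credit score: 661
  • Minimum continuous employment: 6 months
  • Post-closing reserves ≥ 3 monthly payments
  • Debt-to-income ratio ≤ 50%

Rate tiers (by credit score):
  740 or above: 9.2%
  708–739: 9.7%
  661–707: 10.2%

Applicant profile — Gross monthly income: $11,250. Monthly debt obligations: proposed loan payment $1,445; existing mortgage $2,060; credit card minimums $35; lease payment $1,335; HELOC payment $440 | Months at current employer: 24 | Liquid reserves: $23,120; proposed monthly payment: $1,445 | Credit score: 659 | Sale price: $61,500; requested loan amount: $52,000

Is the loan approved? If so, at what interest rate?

Denied

Credit score 659 < 661 (below minimum)
Reserves: 23,120 ÷ 1,445 = 16.0 months (meets 3-month minimum)
LTV: 52,000 ÷ 61,500 = 84.6%, within 115% cap
Employment 24 ≥ 6 months
Total monthly debts = (1,445 + 2,060 + 35 + 1,335 + 440) = 5,315. Debt-to-income = 5,315/11,250 = 47.2% — meets 50% limit
Not all requirements met → denied.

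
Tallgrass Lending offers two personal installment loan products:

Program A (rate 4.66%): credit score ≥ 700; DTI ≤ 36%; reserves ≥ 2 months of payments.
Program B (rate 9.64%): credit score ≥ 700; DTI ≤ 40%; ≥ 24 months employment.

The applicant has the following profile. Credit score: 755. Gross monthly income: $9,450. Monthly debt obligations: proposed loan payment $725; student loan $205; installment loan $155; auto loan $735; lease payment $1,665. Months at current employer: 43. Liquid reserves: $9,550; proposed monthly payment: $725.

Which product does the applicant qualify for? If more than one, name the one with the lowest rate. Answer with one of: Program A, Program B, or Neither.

Program B

Total debts = (725 + 205 + 155 + 735 + 1,665) = 3,485; DTI = 3,485/9,450 = 36.9%.
Reserves = 9,550/725 = 13.2 months.
Program A: score 755 ≥ 700; DTI 36.9% > 36%; reserves 13.2 ≥ 2 mo → does not qualify.
Program B: score 755 ≥ 700; DTI 36.9% ≤ 40%; employment 43 ≥ 24 mo → qualifies.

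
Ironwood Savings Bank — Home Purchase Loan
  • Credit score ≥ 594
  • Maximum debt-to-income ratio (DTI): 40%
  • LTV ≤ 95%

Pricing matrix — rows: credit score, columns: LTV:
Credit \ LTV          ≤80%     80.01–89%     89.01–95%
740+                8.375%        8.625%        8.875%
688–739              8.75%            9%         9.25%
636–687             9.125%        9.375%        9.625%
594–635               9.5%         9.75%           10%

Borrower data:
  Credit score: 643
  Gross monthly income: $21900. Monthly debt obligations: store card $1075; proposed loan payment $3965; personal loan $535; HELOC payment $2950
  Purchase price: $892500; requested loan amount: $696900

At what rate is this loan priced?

9.125%

Credit score 643 ≥ 594; Total monthly debts = (1,075 + 3,965 + 535 + 2,950) = 8,525. Debt-to-income = 8,525/21,900 = 38.9% — meets 40% limit
Loan-to-value = 696,900/892,500 = 78.1% — pass (95% max)
Credit 643 → row 636–687; LTV 78.1% → column ≤80%. Grid cell → 9.125%.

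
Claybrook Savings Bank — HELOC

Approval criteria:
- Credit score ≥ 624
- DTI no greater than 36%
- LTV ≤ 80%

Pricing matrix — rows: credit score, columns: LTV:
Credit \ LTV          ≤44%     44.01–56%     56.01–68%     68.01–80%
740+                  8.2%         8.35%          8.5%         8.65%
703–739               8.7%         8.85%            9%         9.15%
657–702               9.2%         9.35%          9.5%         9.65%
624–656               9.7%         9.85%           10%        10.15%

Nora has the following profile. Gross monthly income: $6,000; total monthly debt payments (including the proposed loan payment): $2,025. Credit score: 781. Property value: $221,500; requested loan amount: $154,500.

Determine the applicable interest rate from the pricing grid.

Credit score 781 ≥ 624; DTI = 2,025/6,000 = 33.8% ≤ 36%
LTV = 154,500/221,500 = 69.8% ≤ 80%
Row: 781 falls in 740+. Column: 69.8% falls in 68.01–80%. Rate = 8.65%.

8.65%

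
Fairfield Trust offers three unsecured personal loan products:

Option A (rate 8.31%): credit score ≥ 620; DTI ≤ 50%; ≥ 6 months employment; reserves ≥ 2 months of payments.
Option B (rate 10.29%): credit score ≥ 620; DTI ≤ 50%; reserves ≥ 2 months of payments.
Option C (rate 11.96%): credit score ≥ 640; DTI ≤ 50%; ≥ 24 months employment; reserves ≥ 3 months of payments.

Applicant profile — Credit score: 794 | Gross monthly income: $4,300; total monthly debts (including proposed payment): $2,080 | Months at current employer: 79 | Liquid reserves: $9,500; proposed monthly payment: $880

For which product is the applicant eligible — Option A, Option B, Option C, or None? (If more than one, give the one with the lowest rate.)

Option A

DTI = 2,080/4,300 = 48.4%.
Reserves = 9,500/880 = 10.8 months.
Option A: score 794 ≥ 620; DTI 48.4% ≤ 50%; employment 79 ≥ 6 mo; reserves 10.8 ≥ 2 mo → qualifies.
Option B: score 794 ≥ 620; DTI 48.4% ≤ 50%; reserves 10.8 ≥ 2 mo → qualifies.
Option C: score 794 ≥ 640; DTI 48.4% ≤ 50%; employment 79 ≥ 24 mo; reserves 10.8 ≥ 3 mo → qualifies.
Qualifying: Option A, Option B, Option C. Lowest rate is 8.31% → Option A.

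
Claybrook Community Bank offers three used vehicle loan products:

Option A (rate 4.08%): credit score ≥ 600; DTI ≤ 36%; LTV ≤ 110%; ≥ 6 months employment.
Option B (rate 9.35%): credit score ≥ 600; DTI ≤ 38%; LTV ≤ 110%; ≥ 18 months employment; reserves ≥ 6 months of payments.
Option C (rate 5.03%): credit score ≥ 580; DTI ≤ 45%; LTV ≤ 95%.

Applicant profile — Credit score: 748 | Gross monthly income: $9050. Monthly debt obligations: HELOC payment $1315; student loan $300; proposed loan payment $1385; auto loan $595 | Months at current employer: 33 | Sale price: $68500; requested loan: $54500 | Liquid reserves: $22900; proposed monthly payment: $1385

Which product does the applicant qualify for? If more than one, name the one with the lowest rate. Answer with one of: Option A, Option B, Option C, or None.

Option C

Total debts = (1,315 + 300 + 1,385 + 595) = 3,595; DTI = 3,595/9,050 = 39.7%.
LTV = 54,500/68,500 = 79.6%.
Reserves = 22,900/1,385 = 16.5 months.
Option A: score 748 ≥ 600; DTI 39.7% > 36%; LTV 79.6% ≤ 110%; employment 33 ≥ 6 mo → does not qualify.
Option B: score 748 ≥ 600; DTI 39.7% > 38%; LTV 79.6% ≤ 110%; employment 33 ≥ 18 mo; reserves 16.5 ≥ 6 mo → does not qualify.
Option C: score 748 ≥ 580; DTI 39.7% ≤ 45%; LTV 79.6% ≤ 95% → qualifies.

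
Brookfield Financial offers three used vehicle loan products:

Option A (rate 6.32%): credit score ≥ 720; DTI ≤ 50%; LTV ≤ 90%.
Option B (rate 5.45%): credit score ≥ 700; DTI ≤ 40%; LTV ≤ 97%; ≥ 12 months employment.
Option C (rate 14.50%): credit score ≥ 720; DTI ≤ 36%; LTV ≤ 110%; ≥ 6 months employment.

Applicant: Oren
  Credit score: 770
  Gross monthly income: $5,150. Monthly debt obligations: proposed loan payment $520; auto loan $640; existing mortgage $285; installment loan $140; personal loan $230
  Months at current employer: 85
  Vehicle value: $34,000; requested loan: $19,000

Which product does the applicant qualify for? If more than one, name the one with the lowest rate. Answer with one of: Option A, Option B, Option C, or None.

Total debts = (520 + 640 + 285 + 140 + 230) = 1,815; DTI = 1,815/5,150 = 35.2%.
LTV = 19,000/34,000 = 55.9%.
Option A: score 770 ≥ 720; DTI 35.2% ≤ 50%; LTV 55.9% ≤ 90% → qualifies.
Option B: score 770 ≥ 700; DTI 35.2% ≤ 40%; LTV 55.9% ≤ 97%; employment 85 ≥ 12 mo → qualifies.
Option C: score 770 ≥ 720; DTI 35.2% ≤ 36%; LTV 55.9% ≤ 110%; employment 85 ≥ 6 mo → qualifies.
Qualifying: Option A, Option B, Option C. Lowest rate is 5.45% → Option B.

Option B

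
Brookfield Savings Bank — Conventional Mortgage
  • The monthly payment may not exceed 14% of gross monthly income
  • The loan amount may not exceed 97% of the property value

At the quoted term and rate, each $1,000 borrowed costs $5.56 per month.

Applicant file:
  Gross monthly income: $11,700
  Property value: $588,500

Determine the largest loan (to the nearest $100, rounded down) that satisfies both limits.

$294,600

Payment cap: 14% × $11,700 = $1,638/month.
At $5.56 per $1,000, that supports 1,638/5.56 × 1,000 ≈ $294,604 → $294,600.
LTV cap: 97% × $588,500 = $570,845 → $570,800.
Binding constraint: payment-to-income.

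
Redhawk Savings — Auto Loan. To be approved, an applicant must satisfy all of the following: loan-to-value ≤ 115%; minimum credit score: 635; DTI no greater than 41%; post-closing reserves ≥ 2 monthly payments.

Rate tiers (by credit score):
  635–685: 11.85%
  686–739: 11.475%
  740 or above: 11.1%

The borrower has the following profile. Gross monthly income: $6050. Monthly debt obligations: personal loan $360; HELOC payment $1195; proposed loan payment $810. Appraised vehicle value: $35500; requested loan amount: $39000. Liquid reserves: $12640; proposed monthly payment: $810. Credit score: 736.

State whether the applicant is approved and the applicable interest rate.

Credit score 736 ≥ 635 (meets minimum)
LTV: 39,000 ÷ 35,500 = 109.9%, within 115% cap
Total monthly debts = (360 + 1,195 + 810) = 2,365. DTI: 2,365 ÷ 6,050 = 39.1%, within the 41% cap
Liquid reserves cover 12,640/810 = 15.6 months — ≥ 2 required
All requirements met. Score 736 falls in the 686–739 tier → 11.475%.

Approved at 11.475%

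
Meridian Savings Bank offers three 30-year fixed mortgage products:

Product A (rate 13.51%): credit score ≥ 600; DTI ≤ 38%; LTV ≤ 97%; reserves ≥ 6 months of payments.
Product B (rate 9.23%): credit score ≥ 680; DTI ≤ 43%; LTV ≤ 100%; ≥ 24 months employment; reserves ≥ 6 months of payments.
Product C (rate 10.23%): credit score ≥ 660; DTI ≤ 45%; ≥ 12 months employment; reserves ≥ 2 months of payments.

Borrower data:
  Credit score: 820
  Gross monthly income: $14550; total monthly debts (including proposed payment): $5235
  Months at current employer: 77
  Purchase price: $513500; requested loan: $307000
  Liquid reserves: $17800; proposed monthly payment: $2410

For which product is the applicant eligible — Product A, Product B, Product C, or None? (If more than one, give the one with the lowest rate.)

DTI = 5,235/14,550 = 36%.
LTV = 307,000/513,500 = 59.8%.
Reserves = 17,800/2,410 = 7.4 months.
Product A: score 820 ≥ 600; DTI 36% ≤ 38%; LTV 59.8% ≤ 97%; reserves 7.4 ≥ 6 mo → qualifies.
Product B: score 820 ≥ 680; DTI 36% ≤ 43%; LTV 59.8% ≤ 100%; employment 77 ≥ 24 mo; reserves 7.4 ≥ 6 mo → qualifies.
Product C: score 820 ≥ 660; DTI 36% ≤ 45%; employment 77 ≥ 12 mo; reserves 7.4 ≥ 2 mo → qualifies.
Qualifying: Product A, Product B, Product C. Lowest rate is 9.23% → Product B.

Product B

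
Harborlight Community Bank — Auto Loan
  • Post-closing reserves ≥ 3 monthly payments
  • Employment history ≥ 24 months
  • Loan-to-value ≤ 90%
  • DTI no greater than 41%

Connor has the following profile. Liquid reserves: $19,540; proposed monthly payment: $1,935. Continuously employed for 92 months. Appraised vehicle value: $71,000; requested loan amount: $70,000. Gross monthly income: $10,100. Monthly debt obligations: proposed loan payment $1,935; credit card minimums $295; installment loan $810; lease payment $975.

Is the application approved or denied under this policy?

Liquid reserves cover 19,540/1,935 = 10.1 months — ≥ 3 required
Employment 92 ≥ 24 months
Loan-to-value = 70,000/71,000 = 98.6% — fail (90% max)
Total monthly debts = (1,935 + 295 + 810 + 975) = 4,015. Debt-to-income = 4,015/10,100 = 39.8% — meets 41% limit
Fails on LTV.

Denied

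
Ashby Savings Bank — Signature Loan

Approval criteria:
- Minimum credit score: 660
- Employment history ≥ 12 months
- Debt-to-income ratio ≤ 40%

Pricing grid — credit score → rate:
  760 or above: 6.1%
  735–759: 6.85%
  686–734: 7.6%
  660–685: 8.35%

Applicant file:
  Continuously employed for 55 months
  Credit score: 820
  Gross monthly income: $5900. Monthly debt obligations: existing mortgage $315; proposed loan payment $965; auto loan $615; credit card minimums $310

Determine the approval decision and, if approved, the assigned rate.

Credit score 820 ≥ 660 (meets minimum)
Total monthly debts = (315 + 965 + 615 + 310) = 2,205. DTI = 2,205/5,900 = 37.4% ≤ 40%
Employment 55 ≥ 12 months
All requirements met. Score 820 falls in the 760 or above tier → 6.1%.

Approved at 6.1%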